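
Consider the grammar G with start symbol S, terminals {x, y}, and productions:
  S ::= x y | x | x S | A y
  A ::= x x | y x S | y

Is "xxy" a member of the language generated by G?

S ⇒ xS ⇒ xxy

yes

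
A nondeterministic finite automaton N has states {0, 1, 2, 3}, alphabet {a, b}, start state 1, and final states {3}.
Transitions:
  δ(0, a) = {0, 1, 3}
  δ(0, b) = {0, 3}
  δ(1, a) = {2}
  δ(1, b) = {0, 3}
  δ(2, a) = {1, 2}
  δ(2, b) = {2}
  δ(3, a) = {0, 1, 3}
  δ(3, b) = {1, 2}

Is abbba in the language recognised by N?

Start: {1}
read a: {2}
read b: {2}
read b: {2}
read b: {2}
read a: {1, 2}
Reachable ∩ accepting = {} — empty.

rejected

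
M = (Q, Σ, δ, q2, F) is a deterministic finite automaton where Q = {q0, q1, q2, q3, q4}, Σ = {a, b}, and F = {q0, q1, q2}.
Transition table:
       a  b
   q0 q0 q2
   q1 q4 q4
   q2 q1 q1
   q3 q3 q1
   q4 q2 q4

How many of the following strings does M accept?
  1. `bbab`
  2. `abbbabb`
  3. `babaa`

`bbab`: accepted
`abbbabb`: rejected
`babaa`: accepted

2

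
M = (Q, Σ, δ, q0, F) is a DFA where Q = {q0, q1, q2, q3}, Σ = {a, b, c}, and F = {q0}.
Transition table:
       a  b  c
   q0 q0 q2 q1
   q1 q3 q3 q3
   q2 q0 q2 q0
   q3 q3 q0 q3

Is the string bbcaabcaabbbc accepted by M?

accepted

q0 --b--> q2
q2 --b--> q2
q2 --c--> q0
q0 --a--> q0
q0 --a--> q0
q0 --b--> q2
q2 --c--> q0
q0 --a--> q0
q0 --a--> q0
q0 --b--> q2
q2 --b--> q2
q2 --b--> q2
q2 --c--> q0
End in state q0, which is an accepting state.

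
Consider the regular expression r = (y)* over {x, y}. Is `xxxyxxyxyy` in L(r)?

xxxyxxyxyy cannot be split into zero or more pieces each matching y.

no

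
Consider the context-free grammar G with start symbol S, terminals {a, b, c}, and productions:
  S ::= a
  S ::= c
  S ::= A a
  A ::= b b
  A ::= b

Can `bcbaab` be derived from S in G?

no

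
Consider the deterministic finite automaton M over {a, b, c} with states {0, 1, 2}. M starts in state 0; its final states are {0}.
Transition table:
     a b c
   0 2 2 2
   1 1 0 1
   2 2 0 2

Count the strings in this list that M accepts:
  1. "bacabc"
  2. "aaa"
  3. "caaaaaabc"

0

"bacabc": rejected
"aaa": rejected
"caaaaaabc": rejected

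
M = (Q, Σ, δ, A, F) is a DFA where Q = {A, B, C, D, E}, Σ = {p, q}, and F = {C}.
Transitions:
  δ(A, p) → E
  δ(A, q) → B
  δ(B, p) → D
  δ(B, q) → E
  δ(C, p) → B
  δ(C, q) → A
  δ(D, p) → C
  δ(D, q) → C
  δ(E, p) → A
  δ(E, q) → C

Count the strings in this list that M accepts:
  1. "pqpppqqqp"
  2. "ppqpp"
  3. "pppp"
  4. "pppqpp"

"pqpppqqqp": rejected
"ppqpp": accepted
"pppp": rejected
"pppqpp": rejected

1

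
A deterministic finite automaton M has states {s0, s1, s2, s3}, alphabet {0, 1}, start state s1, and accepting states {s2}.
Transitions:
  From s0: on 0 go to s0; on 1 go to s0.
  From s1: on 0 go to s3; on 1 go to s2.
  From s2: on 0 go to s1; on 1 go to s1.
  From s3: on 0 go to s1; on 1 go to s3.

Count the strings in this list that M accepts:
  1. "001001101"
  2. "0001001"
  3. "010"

1

"001001101": accepted
"0001001": rejected
"010": rejected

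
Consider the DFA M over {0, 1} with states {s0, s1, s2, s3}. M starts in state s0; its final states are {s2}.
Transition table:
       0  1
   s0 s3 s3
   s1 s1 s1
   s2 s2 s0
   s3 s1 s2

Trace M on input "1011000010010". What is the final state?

s0 --1--> s3
s3 --0--> s1
s1 --1--> s1
s1 --1--> s1
s1 --0--> s1
s1 --0--> s1
s1 --0--> s1
s1 --0--> s1
s1 --1--> s1
s1 --0--> s1
s1 --0--> s1
s1 --1--> s1
s1 --0--> s1

s1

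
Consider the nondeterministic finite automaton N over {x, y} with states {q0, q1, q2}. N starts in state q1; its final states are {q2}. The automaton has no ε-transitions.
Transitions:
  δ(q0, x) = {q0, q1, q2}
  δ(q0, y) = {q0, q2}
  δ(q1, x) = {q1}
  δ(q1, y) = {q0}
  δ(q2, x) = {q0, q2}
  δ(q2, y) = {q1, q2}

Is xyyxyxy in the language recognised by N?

Start: {q1}
read x: {q1}
read y: {q0}
read y: {q0, q2}
read x: {q0, q1, q2}
read y: {q0, q1, q2}
read x: {q0, q1, q2}
read y: {q0, q1, q2}
Reachable ∩ accepting = {q2} — nonempty.

accepted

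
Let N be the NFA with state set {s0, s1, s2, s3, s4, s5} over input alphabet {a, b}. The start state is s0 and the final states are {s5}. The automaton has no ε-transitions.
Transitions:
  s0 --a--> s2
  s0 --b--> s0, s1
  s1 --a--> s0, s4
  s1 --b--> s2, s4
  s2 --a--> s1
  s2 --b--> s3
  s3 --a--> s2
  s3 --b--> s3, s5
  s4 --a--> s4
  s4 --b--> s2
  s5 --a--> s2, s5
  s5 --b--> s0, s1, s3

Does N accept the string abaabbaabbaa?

Start: {s0}
read a: {s2}
read b: {s3}
read a: {s2}
read a: {s1}
read b: {s2, s4}
read b: {s2, s3}
read a: {s1, s2}
read a: {s0, s1, s4}
read b: {s0, s1, s2, s4}
read b: {s0, s1, s2, s3, s4}
read a: {s0, s1, s2, s4}
read a: {s0, s1, s2, s4}
Reachable ∩ accepting = {} — empty.

rejected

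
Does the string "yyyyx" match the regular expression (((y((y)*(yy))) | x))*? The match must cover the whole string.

Split into 2 pieces yyyy · x; each matches ((y((y)*(yy)))|x).

yes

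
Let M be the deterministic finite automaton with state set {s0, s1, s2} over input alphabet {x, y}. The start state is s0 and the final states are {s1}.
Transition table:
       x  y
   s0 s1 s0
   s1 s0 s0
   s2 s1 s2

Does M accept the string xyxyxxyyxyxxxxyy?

s0 --x--> s1
s1 --y--> s0
s0 --x--> s1
s1 --y--> s0
s0 --x--> s1
s1 --x--> s0
s0 --y--> s0
s0 --y--> s0
s0 --x--> s1
s1 --y--> s0
s0 --x--> s1
s1 --x--> s0
s0 --x--> s1
s1 --x--> s0
s0 --y--> s0
s0 --y--> s0
End in state s0, which is not an accepting state.

rejected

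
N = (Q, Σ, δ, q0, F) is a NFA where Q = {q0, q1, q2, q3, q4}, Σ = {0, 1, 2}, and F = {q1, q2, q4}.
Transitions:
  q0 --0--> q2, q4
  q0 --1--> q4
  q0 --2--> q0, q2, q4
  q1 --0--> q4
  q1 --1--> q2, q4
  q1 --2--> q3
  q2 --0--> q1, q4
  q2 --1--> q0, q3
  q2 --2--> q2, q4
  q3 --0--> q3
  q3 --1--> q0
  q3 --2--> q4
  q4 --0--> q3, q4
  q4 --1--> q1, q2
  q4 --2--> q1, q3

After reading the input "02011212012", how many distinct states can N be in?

Start: {q0}
read 0: {q2, q4}
read 2: {q1, q2, q3, q4}
read 0: {q1, q3, q4}
read 1: {q0, q1, q2, q4}
read 1: {q0, q1, q2, q3, q4}
read 2: {q0, q1, q2, q3, q4}
read 1: {q0, q1, q2, q3, q4}
read 2: {q0, q1, q2, q3, q4}
read 0: {q1, q2, q3, q4}
read 1: {q0, q1, q2, q3, q4}
read 2: {q0, q1, q2, q3, q4}
Final reachable set {q0, q1, q2, q3, q4} has 5 states.

5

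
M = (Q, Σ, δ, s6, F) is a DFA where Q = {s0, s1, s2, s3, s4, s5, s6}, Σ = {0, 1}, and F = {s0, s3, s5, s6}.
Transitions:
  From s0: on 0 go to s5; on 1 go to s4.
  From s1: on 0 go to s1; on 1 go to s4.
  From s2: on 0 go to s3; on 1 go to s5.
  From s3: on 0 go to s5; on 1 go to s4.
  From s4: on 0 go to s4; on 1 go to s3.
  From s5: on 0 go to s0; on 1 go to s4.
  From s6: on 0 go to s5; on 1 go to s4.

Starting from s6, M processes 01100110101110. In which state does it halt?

s6 --0--> s5
s5 --1--> s4
s4 --1--> s3
s3 --0--> s5
s5 --0--> s0
s0 --1--> s4
s4 --1--> s3
s3 --0--> s5
s5 --1--> s4
s4 --0--> s4
s4 --1--> s3
s3 --1--> s4
s4 --1--> s3
s3 --0--> s5

s5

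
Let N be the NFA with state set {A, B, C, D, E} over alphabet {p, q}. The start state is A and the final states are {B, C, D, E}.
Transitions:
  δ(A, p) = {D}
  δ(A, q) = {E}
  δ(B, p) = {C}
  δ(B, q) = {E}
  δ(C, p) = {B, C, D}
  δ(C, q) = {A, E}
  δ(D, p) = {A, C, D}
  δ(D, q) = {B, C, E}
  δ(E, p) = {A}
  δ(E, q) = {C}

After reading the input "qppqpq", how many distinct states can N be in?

Start: {A}
read q: {E}
read p: {A}
read p: {D}
read q: {B, C, E}
read p: {A, B, C, D}
read q: {A, B, C, E}
Final reachable set {A, B, C, E} has 4 states.

4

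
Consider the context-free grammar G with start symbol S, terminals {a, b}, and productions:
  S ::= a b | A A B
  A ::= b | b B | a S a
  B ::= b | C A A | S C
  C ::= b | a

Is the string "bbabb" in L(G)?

yes

S ⇒ AAB ⇒ bAB ⇒ bbB ⇒ bbSC ⇒ bbabC ⇒ bbabb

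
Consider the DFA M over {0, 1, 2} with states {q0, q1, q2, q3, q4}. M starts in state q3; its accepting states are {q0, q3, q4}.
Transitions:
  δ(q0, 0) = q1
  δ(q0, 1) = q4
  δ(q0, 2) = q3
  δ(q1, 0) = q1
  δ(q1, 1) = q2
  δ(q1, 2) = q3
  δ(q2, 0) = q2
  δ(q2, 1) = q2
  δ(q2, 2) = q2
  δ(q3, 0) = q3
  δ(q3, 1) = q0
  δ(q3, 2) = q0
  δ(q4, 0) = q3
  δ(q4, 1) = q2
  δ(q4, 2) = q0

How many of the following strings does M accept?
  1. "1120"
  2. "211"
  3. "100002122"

"1120": rejected
"211": rejected
"100002122": accepted

1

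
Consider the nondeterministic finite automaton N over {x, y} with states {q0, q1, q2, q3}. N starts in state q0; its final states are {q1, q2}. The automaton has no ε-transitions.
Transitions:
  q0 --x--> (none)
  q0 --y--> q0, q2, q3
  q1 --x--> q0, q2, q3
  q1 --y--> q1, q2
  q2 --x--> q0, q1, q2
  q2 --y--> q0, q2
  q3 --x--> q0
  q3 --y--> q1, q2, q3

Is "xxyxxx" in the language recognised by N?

rejected

Start: {q0}
read x: {}
The reachable set is empty and stays empty for the remaining 5 symbols.
Reachable ∩ accepting = {} — empty.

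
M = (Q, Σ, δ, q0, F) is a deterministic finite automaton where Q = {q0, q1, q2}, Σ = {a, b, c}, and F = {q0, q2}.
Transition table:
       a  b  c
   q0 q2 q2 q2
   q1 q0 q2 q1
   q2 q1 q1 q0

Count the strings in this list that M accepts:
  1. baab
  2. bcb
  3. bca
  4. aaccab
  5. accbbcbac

baab: accepted
bcb: accepted
bca: accepted
aaccab: accepted
accbbcbac: rejected

4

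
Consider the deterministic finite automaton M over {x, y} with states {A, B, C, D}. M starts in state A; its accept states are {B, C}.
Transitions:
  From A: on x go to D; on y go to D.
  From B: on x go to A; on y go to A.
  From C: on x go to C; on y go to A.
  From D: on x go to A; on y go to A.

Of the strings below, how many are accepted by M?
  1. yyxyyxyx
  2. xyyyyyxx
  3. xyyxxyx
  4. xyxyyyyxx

0

yyxyyxyx: rejected
xyyyyyxx: rejected
xyyxxyx: rejected
xyxyyyyxx: rejected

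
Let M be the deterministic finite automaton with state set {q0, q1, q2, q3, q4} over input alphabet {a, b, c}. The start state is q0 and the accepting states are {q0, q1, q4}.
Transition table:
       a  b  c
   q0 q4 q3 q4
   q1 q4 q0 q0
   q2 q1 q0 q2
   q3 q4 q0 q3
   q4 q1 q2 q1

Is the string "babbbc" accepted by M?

q0 --b--> q3
q3 --a--> q4
q4 --b--> q2
q2 --b--> q0
q0 --b--> q3
q3 --c--> q3
End in state q3, which is not an accepting state.

rejected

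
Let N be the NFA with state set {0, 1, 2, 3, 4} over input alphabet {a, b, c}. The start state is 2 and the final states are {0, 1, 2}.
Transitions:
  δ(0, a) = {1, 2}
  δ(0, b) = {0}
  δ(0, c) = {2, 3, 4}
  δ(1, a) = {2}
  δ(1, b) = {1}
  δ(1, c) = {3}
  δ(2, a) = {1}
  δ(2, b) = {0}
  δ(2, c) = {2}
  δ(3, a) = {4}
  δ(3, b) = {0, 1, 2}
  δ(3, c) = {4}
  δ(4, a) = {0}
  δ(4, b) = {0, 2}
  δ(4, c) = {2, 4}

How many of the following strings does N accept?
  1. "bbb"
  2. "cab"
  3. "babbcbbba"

3

"bbb": accepted
"cab": accepted
"babbcbbba": accepted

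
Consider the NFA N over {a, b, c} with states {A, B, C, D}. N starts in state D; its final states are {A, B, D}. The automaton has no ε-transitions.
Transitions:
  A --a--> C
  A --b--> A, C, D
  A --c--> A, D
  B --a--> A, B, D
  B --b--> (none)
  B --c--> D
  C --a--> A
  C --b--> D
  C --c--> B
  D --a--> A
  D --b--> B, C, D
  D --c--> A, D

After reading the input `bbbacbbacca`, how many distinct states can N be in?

2

Start: {D}
read b: {B, C, D}
read b: {B, C, D}
read b: {B, C, D}
read a: {A, B, D}
read c: {A, D}
read b: {A, B, C, D}
read b: {A, B, C, D}
read a: {A, B, C, D}
read c: {A, B, D}
read c: {A, D}
read a: {A, C}
Final reachable set {A, C} has 2 states.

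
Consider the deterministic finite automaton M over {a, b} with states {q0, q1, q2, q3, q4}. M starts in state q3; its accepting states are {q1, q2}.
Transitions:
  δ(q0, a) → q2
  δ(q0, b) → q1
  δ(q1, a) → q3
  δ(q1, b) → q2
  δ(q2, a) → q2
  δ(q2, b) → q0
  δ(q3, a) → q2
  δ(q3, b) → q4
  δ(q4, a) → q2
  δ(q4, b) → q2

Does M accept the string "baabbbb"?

rejected

q3 --b--> q4
q4 --a--> q2
q2 --a--> q2
q2 --b--> q0
q0 --b--> q1
q1 --b--> q2
q2 --b--> q0
End in state q0, which is not an accepting state.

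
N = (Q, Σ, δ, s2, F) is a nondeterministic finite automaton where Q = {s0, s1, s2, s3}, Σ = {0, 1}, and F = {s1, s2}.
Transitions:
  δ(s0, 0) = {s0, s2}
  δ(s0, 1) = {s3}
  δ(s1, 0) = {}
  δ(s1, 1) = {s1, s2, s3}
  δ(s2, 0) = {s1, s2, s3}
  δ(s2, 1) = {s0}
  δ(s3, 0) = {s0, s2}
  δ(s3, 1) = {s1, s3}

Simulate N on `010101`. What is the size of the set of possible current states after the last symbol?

4

Start: {s2}
read 0: {s1, s2, s3}
read 1: {s0, s1, s2, s3}
read 0: {s0, s1, s2, s3}
read 1: {s0, s1, s2, s3}
read 0: {s0, s1, s2, s3}
read 1: {s0, s1, s2, s3}
Final reachable set {s0, s1, s2, s3} has 4 states.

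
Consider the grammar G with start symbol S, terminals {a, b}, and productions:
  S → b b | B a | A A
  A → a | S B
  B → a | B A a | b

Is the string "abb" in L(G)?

no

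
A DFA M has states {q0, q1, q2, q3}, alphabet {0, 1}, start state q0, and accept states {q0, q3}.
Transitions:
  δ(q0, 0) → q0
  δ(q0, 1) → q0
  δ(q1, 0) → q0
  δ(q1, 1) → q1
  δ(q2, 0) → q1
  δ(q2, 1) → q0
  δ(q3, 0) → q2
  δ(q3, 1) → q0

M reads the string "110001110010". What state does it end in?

q0

q0 --1--> q0
q0 --1--> q0
q0 --0--> q0
q0 --0--> q0
q0 --0--> q0
q0 --1--> q0
q0 --1--> q0
q0 --1--> q0
q0 --0--> q0
q0 --0--> q0
q0 --1--> q0
q0 --0--> q0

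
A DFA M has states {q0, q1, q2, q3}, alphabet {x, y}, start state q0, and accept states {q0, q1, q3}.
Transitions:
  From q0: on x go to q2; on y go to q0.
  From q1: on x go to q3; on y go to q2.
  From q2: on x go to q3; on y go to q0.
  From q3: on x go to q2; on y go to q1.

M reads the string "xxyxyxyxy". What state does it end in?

q0 --x--> q2
q2 --x--> q3
q3 --y--> q1
q1 --x--> q3
q3 --y--> q1
q1 --x--> q3
q3 --y--> q1
q1 --x--> q3
q3 --y--> q1

q1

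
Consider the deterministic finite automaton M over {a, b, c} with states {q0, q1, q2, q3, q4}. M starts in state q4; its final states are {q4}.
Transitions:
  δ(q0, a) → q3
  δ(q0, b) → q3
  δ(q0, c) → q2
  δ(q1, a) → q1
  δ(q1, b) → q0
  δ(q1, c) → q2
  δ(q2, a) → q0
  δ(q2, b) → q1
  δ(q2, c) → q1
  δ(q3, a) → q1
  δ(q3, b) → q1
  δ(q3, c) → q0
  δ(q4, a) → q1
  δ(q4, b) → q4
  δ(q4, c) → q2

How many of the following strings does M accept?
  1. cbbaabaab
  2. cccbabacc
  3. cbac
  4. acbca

cbbaabaab: rejected
cccbabacc: rejected
cbac: rejected
acbca: rejected

0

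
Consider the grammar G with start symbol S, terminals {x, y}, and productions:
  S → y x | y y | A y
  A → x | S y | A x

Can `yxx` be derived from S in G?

no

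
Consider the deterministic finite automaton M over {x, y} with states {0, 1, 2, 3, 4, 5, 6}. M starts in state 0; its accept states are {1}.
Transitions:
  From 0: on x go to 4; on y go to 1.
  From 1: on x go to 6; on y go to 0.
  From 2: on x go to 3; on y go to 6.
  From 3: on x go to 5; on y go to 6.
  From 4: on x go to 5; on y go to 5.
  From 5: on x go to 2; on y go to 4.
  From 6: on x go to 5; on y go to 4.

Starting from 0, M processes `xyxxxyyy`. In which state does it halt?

0 --x--> 4
4 --y--> 5
5 --x--> 2
2 --x--> 3
3 --x--> 5
5 --y--> 4
4 --y--> 5
5 --y--> 4

4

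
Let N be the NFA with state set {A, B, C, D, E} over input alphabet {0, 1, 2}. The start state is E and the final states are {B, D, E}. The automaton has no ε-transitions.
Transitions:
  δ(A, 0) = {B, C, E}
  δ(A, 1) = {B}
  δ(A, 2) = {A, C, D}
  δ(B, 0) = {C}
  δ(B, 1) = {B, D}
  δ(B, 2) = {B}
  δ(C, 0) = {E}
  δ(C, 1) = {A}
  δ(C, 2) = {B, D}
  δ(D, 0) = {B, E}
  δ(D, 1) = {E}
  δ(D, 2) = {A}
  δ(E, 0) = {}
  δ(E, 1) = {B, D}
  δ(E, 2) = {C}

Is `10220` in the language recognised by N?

Start: {E}
read 1: {B, D}
read 0: {B, C, E}
read 2: {B, C, D}
read 2: {A, B, D}
read 0: {B, C, E}
Reachable ∩ accepting = {B, E} — nonempty.

accepted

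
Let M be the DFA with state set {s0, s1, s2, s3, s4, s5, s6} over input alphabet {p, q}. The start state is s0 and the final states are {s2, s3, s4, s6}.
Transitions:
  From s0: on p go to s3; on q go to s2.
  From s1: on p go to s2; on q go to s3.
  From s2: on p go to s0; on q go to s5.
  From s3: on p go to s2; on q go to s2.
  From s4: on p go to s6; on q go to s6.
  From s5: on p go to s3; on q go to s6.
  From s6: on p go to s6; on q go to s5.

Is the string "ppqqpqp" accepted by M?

accepted

s0 --p--> s3
s3 --p--> s2
s2 --q--> s5
s5 --q--> s6
s6 --p--> s6
s6 --q--> s5
s5 --p--> s3
End in state s3, which is an accepting state.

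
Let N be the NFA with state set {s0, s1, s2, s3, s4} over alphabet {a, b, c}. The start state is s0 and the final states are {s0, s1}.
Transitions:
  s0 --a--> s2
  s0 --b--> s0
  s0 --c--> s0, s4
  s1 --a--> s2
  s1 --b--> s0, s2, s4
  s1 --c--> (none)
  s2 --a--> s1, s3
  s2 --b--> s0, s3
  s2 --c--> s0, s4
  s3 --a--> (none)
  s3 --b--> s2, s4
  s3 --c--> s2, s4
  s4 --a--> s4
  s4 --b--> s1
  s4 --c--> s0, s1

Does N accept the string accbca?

rejected

Start: {s0}
read a: {s2}
read c: {s0, s4}
read c: {s0, s1, s4}
read b: {s0, s1, s2, s4}
read c: {s0, s1, s4}
read a: {s2, s4}
Reachable ∩ accepting = {} — empty.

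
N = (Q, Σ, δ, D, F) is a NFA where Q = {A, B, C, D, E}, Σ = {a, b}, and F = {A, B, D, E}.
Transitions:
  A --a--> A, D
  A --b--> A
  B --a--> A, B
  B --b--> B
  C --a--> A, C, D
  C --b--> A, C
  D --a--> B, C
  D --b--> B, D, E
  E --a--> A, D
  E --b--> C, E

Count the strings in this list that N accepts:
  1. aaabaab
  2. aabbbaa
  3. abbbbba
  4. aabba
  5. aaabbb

aaabaab: accepted
aabbbaa: accepted
abbbbba: accepted
aabba: accepted
aaabbb: accepted

5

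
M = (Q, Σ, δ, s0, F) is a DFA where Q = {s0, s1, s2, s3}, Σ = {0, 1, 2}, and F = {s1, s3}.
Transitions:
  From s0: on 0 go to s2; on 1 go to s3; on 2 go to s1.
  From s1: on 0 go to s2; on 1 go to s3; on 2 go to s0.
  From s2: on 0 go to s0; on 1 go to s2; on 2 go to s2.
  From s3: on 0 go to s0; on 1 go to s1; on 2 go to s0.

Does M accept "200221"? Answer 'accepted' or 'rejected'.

accepted

s0 --2--> s1
s1 --0--> s2
s2 --0--> s0
s0 --2--> s1
s1 --2--> s0
s0 --1--> s3
End in state s3, which is an accepting state.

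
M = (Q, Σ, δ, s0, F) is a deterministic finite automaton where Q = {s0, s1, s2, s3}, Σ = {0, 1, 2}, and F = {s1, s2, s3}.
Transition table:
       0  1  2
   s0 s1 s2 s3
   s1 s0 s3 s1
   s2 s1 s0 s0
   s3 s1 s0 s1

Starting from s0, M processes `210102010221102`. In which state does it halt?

s1

s0 --2--> s3
s3 --1--> s0
s0 --0--> s1
s1 --1--> s3
s3 --0--> s1
s1 --2--> s1
s1 --0--> s0
s0 --1--> s2
s2 --0--> s1
s1 --2--> s1
s1 --2--> s1
s1 --1--> s3
s3 --1--> s0
s0 --0--> s1
s1 --2--> s1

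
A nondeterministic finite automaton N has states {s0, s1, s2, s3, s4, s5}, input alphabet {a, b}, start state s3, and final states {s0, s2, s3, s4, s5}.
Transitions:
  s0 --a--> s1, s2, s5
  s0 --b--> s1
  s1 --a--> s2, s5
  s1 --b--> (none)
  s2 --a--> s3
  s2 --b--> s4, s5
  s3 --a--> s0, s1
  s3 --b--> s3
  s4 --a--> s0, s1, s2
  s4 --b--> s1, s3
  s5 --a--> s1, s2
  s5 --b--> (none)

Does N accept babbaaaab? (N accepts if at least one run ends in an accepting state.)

rejected

Start: {s3}
read b: {s3}
read a: {s0, s1}
read b: {s1}
read b: {}
The reachable set is empty and stays empty for the remaining 5 symbols.
Reachable ∩ accepting = {} — empty.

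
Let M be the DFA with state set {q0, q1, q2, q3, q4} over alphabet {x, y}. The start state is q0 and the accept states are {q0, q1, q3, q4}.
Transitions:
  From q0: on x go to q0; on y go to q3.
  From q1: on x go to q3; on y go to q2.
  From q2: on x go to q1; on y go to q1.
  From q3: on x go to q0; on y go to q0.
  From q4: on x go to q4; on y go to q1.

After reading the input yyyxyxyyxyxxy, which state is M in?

q3

q0 --y--> q3
q3 --y--> q0
q0 --y--> q3
q3 --x--> q0
q0 --y--> q3
q3 --x--> q0
q0 --y--> q3
q3 --y--> q0
q0 --x--> q0
q0 --y--> q3
q3 --x--> q0
q0 --x--> q0
q0 --y--> q3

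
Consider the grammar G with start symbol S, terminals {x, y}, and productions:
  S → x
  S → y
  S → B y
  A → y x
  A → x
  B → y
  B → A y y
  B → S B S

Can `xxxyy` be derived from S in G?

no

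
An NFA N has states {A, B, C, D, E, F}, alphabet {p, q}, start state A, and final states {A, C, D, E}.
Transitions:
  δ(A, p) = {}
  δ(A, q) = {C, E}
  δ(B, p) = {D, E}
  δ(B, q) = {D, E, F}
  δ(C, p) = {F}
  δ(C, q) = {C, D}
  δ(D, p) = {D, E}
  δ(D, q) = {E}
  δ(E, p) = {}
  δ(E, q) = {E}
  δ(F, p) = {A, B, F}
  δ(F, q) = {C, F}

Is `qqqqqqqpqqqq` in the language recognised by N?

accepted

Start: {A}
read q: {C, E}
read q: {C, D, E}
read q: {C, D, E}
read q: {C, D, E}
read q: {C, D, E}
read q: {C, D, E}
read q: {C, D, E}
read p: {D, E, F}
read q: {C, E, F}
read q: {C, D, E, F}
read q: {C, D, E, F}
read q: {C, D, E, F}
Reachable ∩ accepting = {C, D, E} — nonempty.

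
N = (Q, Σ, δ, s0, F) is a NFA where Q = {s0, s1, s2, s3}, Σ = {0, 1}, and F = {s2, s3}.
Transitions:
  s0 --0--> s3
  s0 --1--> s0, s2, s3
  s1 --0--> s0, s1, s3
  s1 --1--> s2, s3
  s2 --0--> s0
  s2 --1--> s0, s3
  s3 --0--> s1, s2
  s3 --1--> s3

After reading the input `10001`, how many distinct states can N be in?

Start: {s0}
read 1: {s0, s2, s3}
read 0: {s0, s1, s2, s3}
read 0: {s0, s1, s2, s3}
read 0: {s0, s1, s2, s3}
read 1: {s0, s2, s3}
Final reachable set {s0, s2, s3} has 3 states.

3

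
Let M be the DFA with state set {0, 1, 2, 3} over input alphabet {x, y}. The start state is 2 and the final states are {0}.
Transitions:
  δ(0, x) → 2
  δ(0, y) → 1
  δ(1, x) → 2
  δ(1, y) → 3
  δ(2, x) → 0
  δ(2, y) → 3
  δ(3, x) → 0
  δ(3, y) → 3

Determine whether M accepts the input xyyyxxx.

accepted

2 --x--> 0
0 --y--> 1
1 --y--> 3
3 --y--> 3
3 --x--> 0
0 --x--> 2
2 --x--> 0
End in state 0, which is an accepting state.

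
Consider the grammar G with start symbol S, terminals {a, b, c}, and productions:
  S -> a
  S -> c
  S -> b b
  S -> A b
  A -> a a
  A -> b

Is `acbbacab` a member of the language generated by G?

no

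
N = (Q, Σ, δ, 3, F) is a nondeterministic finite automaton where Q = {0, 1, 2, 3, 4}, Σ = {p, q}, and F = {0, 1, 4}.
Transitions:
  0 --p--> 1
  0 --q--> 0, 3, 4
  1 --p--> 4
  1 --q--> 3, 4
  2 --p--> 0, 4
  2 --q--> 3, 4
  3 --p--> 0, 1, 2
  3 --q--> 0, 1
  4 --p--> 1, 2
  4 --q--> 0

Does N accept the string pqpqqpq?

Start: {3}
read p: {0, 1, 2}
read q: {0, 3, 4}
read p: {0, 1, 2}
read q: {0, 3, 4}
read q: {0, 1, 3, 4}
read p: {0, 1, 2, 4}
read q: {0, 3, 4}
Reachable ∩ accepting = {0, 4} — nonempty.

accepted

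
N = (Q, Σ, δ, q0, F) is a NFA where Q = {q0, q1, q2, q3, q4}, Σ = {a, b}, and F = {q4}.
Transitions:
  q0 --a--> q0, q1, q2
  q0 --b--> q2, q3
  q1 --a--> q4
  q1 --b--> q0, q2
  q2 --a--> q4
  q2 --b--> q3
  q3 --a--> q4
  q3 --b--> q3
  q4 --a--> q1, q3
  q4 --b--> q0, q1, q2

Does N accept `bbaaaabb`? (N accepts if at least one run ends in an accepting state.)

Start: {q0}
read b: {q2, q3}
read b: {q3}
read a: {q4}
read a: {q1, q3}
read a: {q4}
read a: {q1, q3}
read b: {q0, q2, q3}
read b: {q2, q3}
Reachable ∩ accepting = {} — empty.

rejected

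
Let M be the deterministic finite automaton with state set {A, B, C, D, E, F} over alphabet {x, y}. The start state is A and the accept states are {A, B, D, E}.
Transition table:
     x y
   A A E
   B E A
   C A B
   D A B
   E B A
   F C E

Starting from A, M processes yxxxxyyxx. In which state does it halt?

A --y--> E
E --x--> B
B --x--> E
E --x--> B
B --x--> E
E --y--> A
A --y--> E
E --x--> B
B --x--> E

E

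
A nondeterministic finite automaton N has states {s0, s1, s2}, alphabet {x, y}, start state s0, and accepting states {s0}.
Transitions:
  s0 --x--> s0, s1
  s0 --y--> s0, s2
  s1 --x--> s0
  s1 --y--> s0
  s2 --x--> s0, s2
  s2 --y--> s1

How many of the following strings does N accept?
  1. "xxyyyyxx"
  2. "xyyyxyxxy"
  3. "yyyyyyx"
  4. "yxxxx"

"xxyyyyxx": accepted
"xyyyxyxxy": accepted
"yyyyyyx": accepted
"yxxxx": accepted

4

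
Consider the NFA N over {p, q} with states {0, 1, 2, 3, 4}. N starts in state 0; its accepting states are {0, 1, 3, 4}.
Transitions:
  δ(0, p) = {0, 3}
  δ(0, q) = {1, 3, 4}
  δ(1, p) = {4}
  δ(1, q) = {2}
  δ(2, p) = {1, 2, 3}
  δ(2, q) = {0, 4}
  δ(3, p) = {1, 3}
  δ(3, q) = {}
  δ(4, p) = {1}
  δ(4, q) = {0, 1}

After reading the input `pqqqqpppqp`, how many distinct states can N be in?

5

Start: {0}
read p: {0, 3}
read q: {1, 3, 4}
read q: {0, 1, 2}
read q: {0, 1, 2, 3, 4}
read q: {0, 1, 2, 3, 4}
read p: {0, 1, 2, 3, 4}
read p: {0, 1, 2, 3, 4}
read p: {0, 1, 2, 3, 4}
read q: {0, 1, 2, 3, 4}
read p: {0, 1, 2, 3, 4}
Final reachable set {0, 1, 2, 3, 4} has 5 states.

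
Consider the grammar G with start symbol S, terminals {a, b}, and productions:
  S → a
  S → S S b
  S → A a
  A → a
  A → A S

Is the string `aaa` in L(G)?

S ⇒ Aa ⇒ ASa ⇒ aSa ⇒ aaa

yes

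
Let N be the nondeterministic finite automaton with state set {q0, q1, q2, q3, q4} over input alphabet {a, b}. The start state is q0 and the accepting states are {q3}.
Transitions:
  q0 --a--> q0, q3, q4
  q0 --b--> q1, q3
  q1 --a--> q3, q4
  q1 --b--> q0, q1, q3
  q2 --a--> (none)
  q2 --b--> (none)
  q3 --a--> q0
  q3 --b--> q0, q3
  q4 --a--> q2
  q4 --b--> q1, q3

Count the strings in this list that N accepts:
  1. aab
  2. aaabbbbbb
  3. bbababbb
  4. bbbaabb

aab: accepted
aaabbbbbb: accepted
bbababbb: accepted
bbbaabb: accepted

4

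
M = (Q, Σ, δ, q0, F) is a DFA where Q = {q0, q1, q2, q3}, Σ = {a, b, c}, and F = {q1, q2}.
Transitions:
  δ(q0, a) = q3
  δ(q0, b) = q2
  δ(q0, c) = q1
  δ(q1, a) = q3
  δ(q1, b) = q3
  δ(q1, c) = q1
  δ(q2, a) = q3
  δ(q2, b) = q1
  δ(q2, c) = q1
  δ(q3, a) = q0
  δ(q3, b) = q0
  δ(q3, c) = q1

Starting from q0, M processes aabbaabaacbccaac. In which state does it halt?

q0 --a--> q3
q3 --a--> q0
q0 --b--> q2
q2 --b--> q1
q1 --a--> q3
q3 --a--> q0
q0 --b--> q2
q2 --a--> q3
q3 --a--> q0
q0 --c--> q1
q1 --b--> q3
q3 --c--> q1
q1 --c--> q1
q1 --a--> q3
q3 --a--> q0
q0 --c--> q1

q1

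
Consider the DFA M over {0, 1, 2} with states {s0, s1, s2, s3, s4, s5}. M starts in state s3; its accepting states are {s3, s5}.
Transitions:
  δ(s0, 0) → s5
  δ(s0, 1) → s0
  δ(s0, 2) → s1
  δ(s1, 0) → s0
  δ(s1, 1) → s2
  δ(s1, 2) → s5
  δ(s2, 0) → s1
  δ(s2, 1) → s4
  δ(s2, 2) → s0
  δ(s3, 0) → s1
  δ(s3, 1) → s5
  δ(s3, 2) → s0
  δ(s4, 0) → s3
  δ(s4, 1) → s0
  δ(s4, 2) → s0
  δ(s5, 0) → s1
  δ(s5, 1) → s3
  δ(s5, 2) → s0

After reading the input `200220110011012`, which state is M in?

s3 --2--> s0
s0 --0--> s5
s5 --0--> s1
s1 --2--> s5
s5 --2--> s0
s0 --0--> s5
s5 --1--> s3
s3 --1--> s5
s5 --0--> s1
s1 --0--> s0
s0 --1--> s0
s0 --1--> s0
s0 --0--> s5
s5 --1--> s3
s3 --2--> s0

s0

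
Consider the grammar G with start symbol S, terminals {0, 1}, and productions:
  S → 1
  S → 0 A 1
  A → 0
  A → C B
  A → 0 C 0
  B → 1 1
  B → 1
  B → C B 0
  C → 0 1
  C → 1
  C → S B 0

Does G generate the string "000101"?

S ⇒ 0A1 ⇒ 00C01 ⇒ 000101

yes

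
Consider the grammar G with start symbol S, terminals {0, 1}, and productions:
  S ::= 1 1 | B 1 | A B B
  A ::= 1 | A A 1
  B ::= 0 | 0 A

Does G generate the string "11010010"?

no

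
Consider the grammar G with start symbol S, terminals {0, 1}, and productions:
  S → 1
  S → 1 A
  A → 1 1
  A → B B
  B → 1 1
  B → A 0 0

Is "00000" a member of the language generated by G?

no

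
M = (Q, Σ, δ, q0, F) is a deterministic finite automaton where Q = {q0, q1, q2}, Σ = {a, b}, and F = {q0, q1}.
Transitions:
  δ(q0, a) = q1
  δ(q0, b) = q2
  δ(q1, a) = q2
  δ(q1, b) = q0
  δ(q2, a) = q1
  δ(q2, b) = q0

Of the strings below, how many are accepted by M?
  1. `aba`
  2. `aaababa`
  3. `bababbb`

3

`aba`: accepted
`aaababa`: accepted
`bababbb`: accepted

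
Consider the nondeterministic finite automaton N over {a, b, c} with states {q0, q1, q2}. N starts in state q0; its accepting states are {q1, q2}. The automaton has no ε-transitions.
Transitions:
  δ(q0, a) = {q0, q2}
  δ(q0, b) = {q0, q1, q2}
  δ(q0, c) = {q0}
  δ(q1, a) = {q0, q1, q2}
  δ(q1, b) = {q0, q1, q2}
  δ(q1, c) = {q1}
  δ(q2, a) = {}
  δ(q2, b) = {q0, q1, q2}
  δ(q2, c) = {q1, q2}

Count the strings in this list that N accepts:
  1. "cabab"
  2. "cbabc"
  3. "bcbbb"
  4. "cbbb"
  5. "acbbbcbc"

5

"cabab": accepted
"cbabc": accepted
"bcbbb": accepted
"cbbb": accepted
"acbbbcbc": accepted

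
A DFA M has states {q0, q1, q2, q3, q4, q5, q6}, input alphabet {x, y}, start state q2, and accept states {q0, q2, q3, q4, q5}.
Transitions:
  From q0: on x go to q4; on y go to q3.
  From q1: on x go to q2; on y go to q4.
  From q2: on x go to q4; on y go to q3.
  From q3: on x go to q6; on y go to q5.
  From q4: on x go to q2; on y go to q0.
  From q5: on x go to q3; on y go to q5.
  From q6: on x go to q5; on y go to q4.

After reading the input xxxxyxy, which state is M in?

q4

q2 --x--> q4
q4 --x--> q2
q2 --x--> q4
q4 --x--> q2
q2 --y--> q3
q3 --x--> q6
q6 --y--> q4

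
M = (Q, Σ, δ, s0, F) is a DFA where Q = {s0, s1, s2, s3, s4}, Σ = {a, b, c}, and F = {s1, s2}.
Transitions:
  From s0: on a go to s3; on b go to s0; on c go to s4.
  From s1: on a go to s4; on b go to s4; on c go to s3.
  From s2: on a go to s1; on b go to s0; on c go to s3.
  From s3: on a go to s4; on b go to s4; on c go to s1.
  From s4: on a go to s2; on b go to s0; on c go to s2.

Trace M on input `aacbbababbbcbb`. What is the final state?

s0 --a--> s3
s3 --a--> s4
s4 --c--> s2
s2 --b--> s0
s0 --b--> s0
s0 --a--> s3
s3 --b--> s4
s4 --a--> s2
s2 --b--> s0
s0 --b--> s0
s0 --b--> s0
s0 --c--> s4
s4 --b--> s0
s0 --b--> s0

s0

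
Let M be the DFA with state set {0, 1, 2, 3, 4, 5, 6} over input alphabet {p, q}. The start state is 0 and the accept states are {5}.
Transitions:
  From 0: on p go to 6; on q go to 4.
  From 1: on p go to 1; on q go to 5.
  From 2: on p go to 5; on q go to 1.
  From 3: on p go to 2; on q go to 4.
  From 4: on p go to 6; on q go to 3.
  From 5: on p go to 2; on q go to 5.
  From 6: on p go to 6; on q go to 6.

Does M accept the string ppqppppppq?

0 --p--> 6
6 --p--> 6
6 --q--> 6
6 --p--> 6
6 --p--> 6
6 --p--> 6
6 --p--> 6
6 --p--> 6
6 --p--> 6
6 --q--> 6
End in state 6, which is not an accepting state.

rejected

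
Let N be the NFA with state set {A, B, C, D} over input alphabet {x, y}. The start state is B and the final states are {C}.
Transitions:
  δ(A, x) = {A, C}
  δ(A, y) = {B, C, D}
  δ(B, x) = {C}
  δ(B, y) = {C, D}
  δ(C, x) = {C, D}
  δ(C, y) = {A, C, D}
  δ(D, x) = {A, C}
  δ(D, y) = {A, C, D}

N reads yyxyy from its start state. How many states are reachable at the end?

4

Start: {B}
read y: {C, D}
read y: {A, C, D}
read x: {A, C, D}
read y: {A, B, C, D}
read y: {A, B, C, D}
Final reachable set {A, B, C, D} has 4 states.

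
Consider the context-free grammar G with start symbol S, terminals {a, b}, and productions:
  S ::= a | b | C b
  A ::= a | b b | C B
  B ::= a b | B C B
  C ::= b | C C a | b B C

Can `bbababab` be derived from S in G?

yes

S ⇒ Cb ⇒ CCab ⇒ CCaCab ⇒ CCaCaCab ⇒ bCaCaCab ⇒ bbaCaCab ⇒ bbabaCab ⇒ bbababab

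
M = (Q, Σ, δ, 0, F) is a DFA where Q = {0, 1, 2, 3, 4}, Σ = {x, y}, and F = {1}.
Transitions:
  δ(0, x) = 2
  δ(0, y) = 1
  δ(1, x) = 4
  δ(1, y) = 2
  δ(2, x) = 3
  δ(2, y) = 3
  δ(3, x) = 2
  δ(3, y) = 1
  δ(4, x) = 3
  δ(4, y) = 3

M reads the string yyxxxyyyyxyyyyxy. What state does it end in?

3

0 --y--> 1
1 --y--> 2
2 --x--> 3
3 --x--> 2
2 --x--> 3
3 --y--> 1
1 --y--> 2
2 --y--> 3
3 --y--> 1
1 --x--> 4
4 --y--> 3
3 --y--> 1
1 --y--> 2
2 --y--> 3
3 --x--> 2
2 --y--> 3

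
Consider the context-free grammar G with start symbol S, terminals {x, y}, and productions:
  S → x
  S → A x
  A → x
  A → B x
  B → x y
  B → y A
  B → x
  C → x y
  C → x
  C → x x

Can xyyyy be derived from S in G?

no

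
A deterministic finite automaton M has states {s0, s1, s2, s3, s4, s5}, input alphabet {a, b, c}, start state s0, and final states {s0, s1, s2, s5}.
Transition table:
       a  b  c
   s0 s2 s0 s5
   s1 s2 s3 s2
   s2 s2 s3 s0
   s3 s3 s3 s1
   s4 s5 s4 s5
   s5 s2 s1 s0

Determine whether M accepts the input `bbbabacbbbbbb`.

s0 --b--> s0
s0 --b--> s0
s0 --b--> s0
s0 --a--> s2
s2 --b--> s3
s3 --a--> s3
s3 --c--> s1
s1 --b--> s3
s3 --b--> s3
s3 --b--> s3
s3 --b--> s3
s3 --b--> s3
s3 --b--> s3
End in state s3, which is not an accepting state.

rejected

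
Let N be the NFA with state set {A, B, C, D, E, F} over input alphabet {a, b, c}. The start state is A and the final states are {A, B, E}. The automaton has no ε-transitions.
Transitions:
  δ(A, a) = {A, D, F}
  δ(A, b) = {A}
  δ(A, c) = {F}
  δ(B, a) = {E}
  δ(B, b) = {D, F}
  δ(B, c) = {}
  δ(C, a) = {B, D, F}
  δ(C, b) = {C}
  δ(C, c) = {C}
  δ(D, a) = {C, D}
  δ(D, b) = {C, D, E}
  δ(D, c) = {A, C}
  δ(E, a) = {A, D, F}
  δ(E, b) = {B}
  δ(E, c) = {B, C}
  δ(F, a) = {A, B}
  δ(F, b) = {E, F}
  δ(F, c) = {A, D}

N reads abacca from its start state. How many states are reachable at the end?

Start: {A}
read a: {A, D, F}
read b: {A, C, D, E, F}
read a: {A, B, C, D, F}
read c: {A, C, D, F}
read c: {A, C, D, F}
read a: {A, B, C, D, F}
Final reachable set {A, B, C, D, F} has 5 states.

5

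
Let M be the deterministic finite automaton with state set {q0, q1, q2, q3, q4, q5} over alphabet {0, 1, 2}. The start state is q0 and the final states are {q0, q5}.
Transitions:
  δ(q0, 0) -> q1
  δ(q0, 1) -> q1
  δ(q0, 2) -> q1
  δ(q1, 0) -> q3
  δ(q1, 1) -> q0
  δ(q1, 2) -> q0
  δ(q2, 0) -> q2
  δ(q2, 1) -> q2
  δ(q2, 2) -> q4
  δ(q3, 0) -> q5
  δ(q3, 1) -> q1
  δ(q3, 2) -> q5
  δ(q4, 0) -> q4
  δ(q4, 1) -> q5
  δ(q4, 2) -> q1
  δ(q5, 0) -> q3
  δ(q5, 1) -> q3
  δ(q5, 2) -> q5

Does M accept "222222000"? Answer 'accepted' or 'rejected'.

accepted

q0 --2--> q1
q1 --2--> q0
q0 --2--> q1
q1 --2--> q0
q0 --2--> q1
q1 --2--> q0
q0 --0--> q1
q1 --0--> q3
q3 --0--> q5
End in state q5, which is an accepting state.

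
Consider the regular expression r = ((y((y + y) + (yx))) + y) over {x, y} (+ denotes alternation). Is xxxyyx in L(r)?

Neither (y((y+y)+(yx))) nor y matches xxxyyx.

no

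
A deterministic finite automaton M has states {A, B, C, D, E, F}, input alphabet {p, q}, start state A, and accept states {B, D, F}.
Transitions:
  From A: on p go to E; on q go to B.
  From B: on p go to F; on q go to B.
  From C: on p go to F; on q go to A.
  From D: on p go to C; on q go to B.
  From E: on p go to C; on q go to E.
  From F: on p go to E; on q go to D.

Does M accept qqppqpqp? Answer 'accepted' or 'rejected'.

rejected

A --q--> B
B --q--> B
B --p--> F
F --p--> E
E --q--> E
E --p--> C
C --q--> A
A --p--> E
End in state E, which is not an accepting state.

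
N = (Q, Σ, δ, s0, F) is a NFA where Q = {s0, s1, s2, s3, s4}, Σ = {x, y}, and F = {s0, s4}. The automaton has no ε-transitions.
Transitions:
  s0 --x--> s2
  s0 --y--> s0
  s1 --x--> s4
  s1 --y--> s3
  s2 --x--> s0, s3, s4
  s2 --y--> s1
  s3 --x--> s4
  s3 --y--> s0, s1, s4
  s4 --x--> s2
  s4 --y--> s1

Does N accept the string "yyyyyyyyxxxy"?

rejected

Start: {s0}
read y: {s0}
read y: {s0}
read y: {s0}
read y: {s0}
read y: {s0}
read y: {s0}
read y: {s0}
read y: {s0}
read x: {s2}
read x: {s0, s3, s4}
read x: {s2, s4}
read y: {s1}
Reachable ∩ accepting = {} — empty.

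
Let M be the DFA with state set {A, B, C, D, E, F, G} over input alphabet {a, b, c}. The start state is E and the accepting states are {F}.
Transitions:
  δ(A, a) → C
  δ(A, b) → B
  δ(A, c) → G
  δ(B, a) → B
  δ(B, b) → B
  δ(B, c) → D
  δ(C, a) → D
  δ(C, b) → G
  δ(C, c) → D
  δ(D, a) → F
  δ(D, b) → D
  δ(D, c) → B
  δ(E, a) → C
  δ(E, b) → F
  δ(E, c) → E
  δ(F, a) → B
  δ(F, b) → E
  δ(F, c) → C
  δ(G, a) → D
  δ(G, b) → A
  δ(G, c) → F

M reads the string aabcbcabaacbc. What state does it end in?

E --a--> C
C --a--> D
D --b--> D
D --c--> B
B --b--> B
B --c--> D
D --a--> F
F --b--> E
E --a--> C
C --a--> D
D --c--> B
B --b--> B
B --c--> D

D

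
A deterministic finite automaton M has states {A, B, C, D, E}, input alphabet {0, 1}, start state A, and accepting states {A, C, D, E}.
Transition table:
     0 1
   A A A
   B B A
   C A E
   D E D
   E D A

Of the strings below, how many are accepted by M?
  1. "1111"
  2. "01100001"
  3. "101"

"1111": accepted
"01100001": accepted
"101": accepted

3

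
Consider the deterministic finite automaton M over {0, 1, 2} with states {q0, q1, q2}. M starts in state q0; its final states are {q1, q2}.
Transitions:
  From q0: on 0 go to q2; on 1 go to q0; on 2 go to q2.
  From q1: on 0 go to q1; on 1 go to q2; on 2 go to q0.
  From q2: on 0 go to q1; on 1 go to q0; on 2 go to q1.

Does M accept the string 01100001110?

q0 --0--> q2
q2 --1--> q0
q0 --1--> q0
q0 --0--> q2
q2 --0--> q1
q1 --0--> q1
q1 --0--> q1
q1 --1--> q2
q2 --1--> q0
q0 --1--> q0
q0 --0--> q2
End in state q2, which is an accepting state.

accepted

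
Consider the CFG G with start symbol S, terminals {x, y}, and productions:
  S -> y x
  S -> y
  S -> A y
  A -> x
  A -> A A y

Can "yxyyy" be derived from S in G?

no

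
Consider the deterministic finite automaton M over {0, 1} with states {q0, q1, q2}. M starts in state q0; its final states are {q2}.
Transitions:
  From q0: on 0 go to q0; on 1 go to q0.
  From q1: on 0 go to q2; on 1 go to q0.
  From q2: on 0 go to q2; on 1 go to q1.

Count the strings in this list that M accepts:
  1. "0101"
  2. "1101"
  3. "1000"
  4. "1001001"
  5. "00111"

0

"0101": rejected
"1101": rejected
"1000": rejected
"1001001": rejected
"00111": rejected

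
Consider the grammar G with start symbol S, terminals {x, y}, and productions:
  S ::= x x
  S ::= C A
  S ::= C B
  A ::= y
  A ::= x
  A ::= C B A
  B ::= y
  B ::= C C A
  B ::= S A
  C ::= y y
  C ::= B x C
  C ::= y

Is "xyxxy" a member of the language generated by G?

no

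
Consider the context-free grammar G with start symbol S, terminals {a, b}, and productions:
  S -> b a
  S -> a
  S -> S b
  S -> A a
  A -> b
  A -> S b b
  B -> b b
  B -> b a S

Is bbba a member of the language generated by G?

no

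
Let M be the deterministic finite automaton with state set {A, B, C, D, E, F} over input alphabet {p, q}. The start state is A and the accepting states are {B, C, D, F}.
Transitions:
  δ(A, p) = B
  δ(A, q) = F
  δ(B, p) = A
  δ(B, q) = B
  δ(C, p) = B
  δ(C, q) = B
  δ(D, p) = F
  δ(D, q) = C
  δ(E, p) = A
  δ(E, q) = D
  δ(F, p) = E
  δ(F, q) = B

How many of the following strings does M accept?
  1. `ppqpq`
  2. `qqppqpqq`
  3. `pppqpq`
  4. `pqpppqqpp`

`ppqpq`: accepted
`qqppqpqq`: accepted
`pppqpq`: accepted
`pqpppqqpp`: accepted

4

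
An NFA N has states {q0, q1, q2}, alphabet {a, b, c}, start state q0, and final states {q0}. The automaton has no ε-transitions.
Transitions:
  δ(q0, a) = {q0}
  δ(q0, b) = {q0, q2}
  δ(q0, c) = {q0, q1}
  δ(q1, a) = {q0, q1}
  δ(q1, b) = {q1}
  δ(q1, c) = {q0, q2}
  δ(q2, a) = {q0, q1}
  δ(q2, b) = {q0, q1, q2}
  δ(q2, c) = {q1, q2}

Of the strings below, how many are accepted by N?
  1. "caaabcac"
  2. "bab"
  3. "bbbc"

"caaabcac": accepted
"bab": accepted
"bbbc": accepted

3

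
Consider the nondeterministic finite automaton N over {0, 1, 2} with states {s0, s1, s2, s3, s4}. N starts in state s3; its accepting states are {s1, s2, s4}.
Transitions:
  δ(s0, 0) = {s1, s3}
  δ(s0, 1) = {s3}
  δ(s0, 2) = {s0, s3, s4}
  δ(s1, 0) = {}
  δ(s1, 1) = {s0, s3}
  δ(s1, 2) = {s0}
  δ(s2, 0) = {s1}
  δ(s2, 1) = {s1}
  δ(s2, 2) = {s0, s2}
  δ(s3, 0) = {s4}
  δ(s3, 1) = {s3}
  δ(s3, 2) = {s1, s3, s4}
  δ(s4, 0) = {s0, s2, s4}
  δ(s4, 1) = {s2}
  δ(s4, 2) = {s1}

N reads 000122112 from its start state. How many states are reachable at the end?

4

Start: {s3}
read 0: {s4}
read 0: {s0, s2, s4}
read 0: {s0, s1, s2, s3, s4}
read 1: {s0, s1, s2, s3}
read 2: {s0, s1, s2, s3, s4}
read 2: {s0, s1, s2, s3, s4}
read 1: {s0, s1, s2, s3}
read 1: {s0, s1, s3}
read 2: {s0, s1, s3, s4}
Final reachable set {s0, s1, s3, s4} has 4 states.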